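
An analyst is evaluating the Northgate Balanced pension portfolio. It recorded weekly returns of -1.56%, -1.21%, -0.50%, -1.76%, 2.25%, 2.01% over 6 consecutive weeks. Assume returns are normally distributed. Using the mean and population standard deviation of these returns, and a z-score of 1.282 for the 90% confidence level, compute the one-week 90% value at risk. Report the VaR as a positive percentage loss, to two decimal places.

μ = (-1.56 − 1.21 − 0.5 − 1.76 + 2.25 + 2.01) / 6 = -0.770 / 6 = -0.1283%
Population std dev = √[16.2491 / 6] = 1.6457%
VaR = −(μ − z·σ) = −(-0.1283 − 1.282 × 1.6457) = −(-2.2381) = 2.2381%

2.24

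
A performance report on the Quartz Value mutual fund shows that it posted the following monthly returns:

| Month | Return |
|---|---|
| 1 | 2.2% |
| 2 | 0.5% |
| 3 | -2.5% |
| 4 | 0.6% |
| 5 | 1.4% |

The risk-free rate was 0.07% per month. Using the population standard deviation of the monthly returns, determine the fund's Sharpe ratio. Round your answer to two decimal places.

r̄ = (2.2 + 0.5 − 2.5 + 0.6 + 1.4) / 5 = 0.4400%
Population std dev = √[12.6920 / 5] = 1.5932%
Sharpe = (r̄ − rf) / σ = (0.4400 − 0.07) / 1.5932 = 0.3700 / 1.5932 = 0.2322

0.23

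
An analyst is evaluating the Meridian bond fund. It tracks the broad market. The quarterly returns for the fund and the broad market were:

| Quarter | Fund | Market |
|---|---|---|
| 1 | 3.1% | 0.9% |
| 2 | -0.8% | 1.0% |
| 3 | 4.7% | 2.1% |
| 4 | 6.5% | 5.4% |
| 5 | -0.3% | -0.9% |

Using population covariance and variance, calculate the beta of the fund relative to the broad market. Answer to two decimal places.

r̄p = 2.6400%,  r̄m = 1.7000%
Cov = Σ(rp − r̄p)(rm − r̄m) / 5 = 4.9580
Var(rm) = Σ(rm − r̄m)² / 5 = 4.3480
β = Cov / Var = 4.9580 / 4.3480 = 1.1403

1.14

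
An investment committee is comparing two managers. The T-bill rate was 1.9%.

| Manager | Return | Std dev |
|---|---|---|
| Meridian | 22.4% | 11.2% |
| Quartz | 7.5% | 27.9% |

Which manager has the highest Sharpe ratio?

Meridian

Meridian: Sharpe ratio = (22.4% − 1.9%) / 11.2% = 1.830
Quartz: Sharpe ratio = (7.5% − 1.9%) / 27.9% = 0.201
Highest: Meridian (1.830).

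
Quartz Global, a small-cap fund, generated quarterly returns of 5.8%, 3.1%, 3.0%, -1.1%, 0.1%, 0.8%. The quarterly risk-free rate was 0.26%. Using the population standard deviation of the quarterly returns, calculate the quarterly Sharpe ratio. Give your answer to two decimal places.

0.74

μ = (5.8 + 3.1 + 3 − 1.1 + 0.1 + 0.8) / 6 = 1.9500%
Population σ = √[Σ(r − μ)² / 6] = √[31.2950 / 6] = √5.2158 = 2.2838%
Sharpe = (μ − rf) / σ = (1.9500 − 0.26) / 2.2838 = 1.6900 / 2.2838 = 0.7400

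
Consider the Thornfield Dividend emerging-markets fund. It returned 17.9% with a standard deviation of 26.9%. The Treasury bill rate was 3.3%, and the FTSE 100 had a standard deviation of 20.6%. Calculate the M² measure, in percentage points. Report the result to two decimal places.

Sharpe = (Rp − Rf) / σp = (17.9% − 3.3%) / 26.9% = 0.5428
M² = Rf + Sharpe × σm = 3.3% + 0.5428 × 20.6% = 14.4817%

14.48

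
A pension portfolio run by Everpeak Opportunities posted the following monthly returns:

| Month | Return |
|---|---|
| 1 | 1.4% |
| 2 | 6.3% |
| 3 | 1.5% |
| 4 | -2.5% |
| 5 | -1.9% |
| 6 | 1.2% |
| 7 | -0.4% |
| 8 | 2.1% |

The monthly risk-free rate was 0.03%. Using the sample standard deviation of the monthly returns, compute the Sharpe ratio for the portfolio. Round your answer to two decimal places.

Mean return r̄ = 7.70 / 8 = 0.9625%
Sample σ = √[Σ(r − r̄)² / 7] = √[52.3588 / 7] = √7.4798 = 2.7349%
Sharpe = (r̄ − rf) / σ = (0.9625 − 0.03) / 2.7349 = 0.9325 / 2.7349 = 0.3410

0.34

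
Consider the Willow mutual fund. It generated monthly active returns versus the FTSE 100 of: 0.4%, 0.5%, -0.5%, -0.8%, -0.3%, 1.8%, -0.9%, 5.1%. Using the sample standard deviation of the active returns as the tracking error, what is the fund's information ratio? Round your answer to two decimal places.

Mean return μ = 5.30 / 8 = 0.6625%
Σ(r − μ)² = 27.9388; sample σ = √(27.9388/7) = 1.9978%
IR = μ / tracking error = 0.6625 / 1.9978 = 0.3316

0.33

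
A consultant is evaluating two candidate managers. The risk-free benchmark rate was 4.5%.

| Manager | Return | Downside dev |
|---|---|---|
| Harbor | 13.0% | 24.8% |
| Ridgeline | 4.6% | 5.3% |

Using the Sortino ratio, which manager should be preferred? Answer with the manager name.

Harbor: Sortino ratio = (13.0% − 4.5%) / 24.8% = 0.343
Ridgeline: Sortino ratio = (4.6% − 4.5%) / 5.3% = 0.019
Highest: Harbor (0.343).

Harbor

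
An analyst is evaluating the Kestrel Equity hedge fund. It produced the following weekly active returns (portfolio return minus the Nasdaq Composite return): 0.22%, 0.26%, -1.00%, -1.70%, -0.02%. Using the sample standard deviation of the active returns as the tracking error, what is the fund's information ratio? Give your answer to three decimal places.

Mean return μ = -2.240 / 5 = -0.4480%
Σ(r − μ)² = (0.22 − (-0.4480))² + (0.26 − (-0.4480))² + … = 3.0029
σ = √[3.0029 / 4] = 0.8664%
IR = μ / tracking error = -0.4480 / 0.8664 = -0.5171

-0.517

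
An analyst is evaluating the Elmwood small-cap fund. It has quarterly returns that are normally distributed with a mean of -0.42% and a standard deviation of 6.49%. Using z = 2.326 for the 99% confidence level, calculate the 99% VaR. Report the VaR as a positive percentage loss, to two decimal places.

VaR (as % loss) = −(μ − z·σ) = −(-0.42% − 2.326 × 6.49%) = −(-15.51574%) = 15.51574%

15.52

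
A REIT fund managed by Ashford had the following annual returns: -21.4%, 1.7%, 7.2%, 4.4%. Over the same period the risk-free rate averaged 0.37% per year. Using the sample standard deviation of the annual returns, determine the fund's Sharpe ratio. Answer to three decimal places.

-0.183

Mean return r̄ = -8.10 / 4 = -2.0250%
Sample std dev = √[515.6475 / 3] = 13.1104%
Sharpe = (r̄ − rf) / σ = (-2.0250 − 0.37) / 13.1104 = -2.3950 / 13.1104 = -0.1827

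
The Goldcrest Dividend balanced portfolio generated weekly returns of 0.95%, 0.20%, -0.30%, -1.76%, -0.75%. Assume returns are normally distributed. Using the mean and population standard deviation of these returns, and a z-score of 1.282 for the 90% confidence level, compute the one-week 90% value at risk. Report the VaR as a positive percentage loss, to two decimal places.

1.50

μ = (0.95 + 0.2 − 0.3 − 1.76 − 0.75) / 5 = -0.3320%
Population σ = √[Σ(r − μ)² / 5] = √[4.1415 / 5] = √0.8283 = 0.9101%
VaR = −(μ − z·σ) = −(-0.3320 − 1.282 × 0.9101) = −(-1.4987) = 1.4987%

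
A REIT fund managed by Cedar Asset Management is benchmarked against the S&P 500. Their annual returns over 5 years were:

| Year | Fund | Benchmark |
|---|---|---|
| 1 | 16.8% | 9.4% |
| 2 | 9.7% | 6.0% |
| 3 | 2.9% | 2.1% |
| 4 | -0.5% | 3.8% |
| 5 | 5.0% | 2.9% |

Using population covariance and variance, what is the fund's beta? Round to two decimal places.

2.05

r̄p = 6.7800%,  r̄m = 4.8400%
Cov = Σ(rp − r̄p)(rm − r̄m) / 5 = 14.1468
Var(rm) = Σ(rm − r̄m)² / 5 = 6.8984
β = Cov / Var = 14.1468 / 6.8984 = 2.0507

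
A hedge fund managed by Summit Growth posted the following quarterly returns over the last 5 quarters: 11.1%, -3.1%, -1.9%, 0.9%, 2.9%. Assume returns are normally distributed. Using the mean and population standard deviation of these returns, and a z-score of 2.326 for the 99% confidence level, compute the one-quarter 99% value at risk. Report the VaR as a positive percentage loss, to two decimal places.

μ = (11.1 − 3.1 − 1.9 + 0.9 + 2.9) / 5 = 9.90 / 5 = 1.9800%
Σ(r − μ)² = (11.1 − 1.9800)² + (-3.1 − 1.9800)² + … = 126.0480
σ = √[126.0480 / 5] = 5.0209%
VaR = −(μ − z·σ) = −(1.9800 − 2.326 × 5.0209) = −(-9.6986) = 9.6986%

9.70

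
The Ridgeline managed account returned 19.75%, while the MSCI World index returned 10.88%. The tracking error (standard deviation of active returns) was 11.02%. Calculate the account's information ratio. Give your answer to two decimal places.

IR = (Rp − Rb) / TE = (19.75% − 10.88%) / 11.02% = 8.87% / 11.02% = 0.8049

0.80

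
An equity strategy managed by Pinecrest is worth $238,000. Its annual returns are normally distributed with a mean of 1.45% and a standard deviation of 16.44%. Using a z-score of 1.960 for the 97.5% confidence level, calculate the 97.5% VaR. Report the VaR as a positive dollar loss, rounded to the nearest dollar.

Return at the 97.5% tail: μ − z·σ = 1.45% − 1.960 × 16.44% = 1.45 − 32.2224 = -30.7724%
VaR = −(-30.7724%) × $238,000 = 30.7724% × $238,000 = $73,238

$73,238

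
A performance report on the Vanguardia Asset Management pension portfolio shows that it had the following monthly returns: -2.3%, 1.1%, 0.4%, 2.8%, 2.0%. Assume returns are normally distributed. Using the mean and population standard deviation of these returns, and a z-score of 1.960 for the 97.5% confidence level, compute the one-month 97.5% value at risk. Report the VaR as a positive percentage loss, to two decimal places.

2.63

μ = (-2.3 + 1.1 + 0.4 + 2.8 + 2) / 5 = 0.8000%
Σ(r − μ)² = 15.3000; population σ = √(15.3000/5) = 1.7493%
VaR = −(μ − z·σ) = −(0.8000 − 1.960 × 1.7493) = −(-2.6286) = 2.6286%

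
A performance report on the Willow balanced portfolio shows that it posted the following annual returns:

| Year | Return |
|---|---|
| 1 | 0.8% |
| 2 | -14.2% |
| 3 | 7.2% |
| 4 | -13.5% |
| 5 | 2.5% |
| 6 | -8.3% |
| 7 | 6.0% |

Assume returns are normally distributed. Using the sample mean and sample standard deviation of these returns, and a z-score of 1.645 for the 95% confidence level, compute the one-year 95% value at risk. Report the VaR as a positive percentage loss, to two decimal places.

Mean return μ = -19.50 / 7 = -2.7857%
Σ(r − μ)² = (0.8 − (-2.7857))² + (-14.2 − (-2.7857))² + … = 493.1886
σ = √[493.1886 / 6] = 9.0663%
VaR = −(μ − z·σ) = −(-2.7857 − 1.645 × 9.0663) = −(-17.6998) = 17.6998%

17.70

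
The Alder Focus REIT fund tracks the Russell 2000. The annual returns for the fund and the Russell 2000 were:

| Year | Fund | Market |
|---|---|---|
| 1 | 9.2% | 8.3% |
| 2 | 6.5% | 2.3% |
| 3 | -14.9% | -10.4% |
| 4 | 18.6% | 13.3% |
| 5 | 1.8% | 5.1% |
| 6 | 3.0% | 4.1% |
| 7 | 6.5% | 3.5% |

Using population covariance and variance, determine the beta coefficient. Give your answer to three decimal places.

1.338

r̄p = 4.3857%,  r̄m = 3.7429%
Cov = Σ(rp − r̄p)(rm − r̄m) / 7 = 60.4249
Var(rm) = Σ(rm − r̄m)² / 7 = 45.1767
β = Cov / Var = 60.4249 / 45.1767 = 1.3375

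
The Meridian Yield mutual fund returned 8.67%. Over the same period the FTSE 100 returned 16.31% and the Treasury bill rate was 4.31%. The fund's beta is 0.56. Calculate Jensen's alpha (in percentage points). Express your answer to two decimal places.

-2.36

CAPM expected return = Rf + β(Rm − Rf) = 4.31% + 0.56 × (16.31% − 4.31%) = 4.31 + 0.56 × 12.00 = 11.0300%
Jensen's α = Rp − E[R] = 8.67% − 11.0300% = -2.3600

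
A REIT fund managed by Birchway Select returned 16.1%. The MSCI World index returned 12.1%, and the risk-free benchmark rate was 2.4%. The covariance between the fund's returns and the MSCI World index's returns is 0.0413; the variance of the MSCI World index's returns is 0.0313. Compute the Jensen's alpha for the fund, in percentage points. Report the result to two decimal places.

0.90

β = Cov / Var = 0.0413 / 0.0313 = 1.3195
E[R] = Rf + β(Rm − Rf) = 2.4% + 1.3195 × (12.1% − 2.4%) = 15.1992%
α = Rp − E[R] = 16.1% − 15.1992% = 0.9008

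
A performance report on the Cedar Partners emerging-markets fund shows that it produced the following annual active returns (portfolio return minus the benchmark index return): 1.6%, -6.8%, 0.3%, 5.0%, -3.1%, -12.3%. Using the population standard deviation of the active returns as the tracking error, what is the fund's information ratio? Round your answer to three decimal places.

-0.446

Mean return r̄ = -15.30 / 6 = -2.5500%
Σ(r − r̄)² = 195.7750; population σ = √(195.7750/6) = 5.7122%
IR = r̄ / tracking error = -2.5500 / 5.7122 = -0.4464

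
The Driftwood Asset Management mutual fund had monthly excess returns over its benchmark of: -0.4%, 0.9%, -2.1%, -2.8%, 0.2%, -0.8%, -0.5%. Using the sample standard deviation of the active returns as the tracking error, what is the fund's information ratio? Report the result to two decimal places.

-0.61

r̄ = (-0.4 + 0.9 − 2.1 − 2.8 + 0.2 − 0.8 − 0.5) / 7 = -5.50 / 7 = -0.7857%
Sample std dev = √[9.8286 / 6] = 1.2799%
IR = r̄ / tracking error = -0.7857 / 1.2799 = -0.6139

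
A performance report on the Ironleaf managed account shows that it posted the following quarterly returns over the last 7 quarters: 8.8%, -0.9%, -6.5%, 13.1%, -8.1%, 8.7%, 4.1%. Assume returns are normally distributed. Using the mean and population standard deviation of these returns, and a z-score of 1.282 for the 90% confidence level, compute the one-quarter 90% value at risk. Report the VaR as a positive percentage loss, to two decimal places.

6.92

μ = (8.8 − 0.9 − 6.5 + 13.1 − 8.1 + 8.7 + 4.1) / 7 = 2.7429%
Σ(r − μ)² = (8.8 − 2.7429)² + (-0.9 − 2.7429)² + (-6.5 − 2.7429)² + … = 397.5571
population σ = √(397.5571 / 7) = √56.7939 = 7.5362%
VaR = −(μ − z·σ) = −(2.7429 − 1.282 × 7.5362) = −(-6.9185) = 6.9185%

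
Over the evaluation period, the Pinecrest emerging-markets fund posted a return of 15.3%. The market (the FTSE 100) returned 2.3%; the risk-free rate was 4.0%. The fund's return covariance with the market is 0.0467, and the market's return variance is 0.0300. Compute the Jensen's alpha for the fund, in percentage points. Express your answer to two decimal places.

13.95

β = Cov / Var = 0.0467 / 0.0300 = 1.5567
E[R] = Rf + β(Rm − Rf) = 4.0% + 1.5567 × (2.3% − 4.0%) = 1.3536%
α = Rp − E[R] = 15.3% − 1.3536% = 13.9464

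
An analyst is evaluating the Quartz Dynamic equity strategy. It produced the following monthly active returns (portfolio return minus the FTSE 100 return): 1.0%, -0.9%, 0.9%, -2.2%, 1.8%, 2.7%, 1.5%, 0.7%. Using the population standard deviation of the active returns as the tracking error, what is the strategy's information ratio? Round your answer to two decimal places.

Mean return r̄ = 5.50 / 8 = 0.6875%
Population std dev = √[16.9488 / 8] = 1.4555%
IR = r̄ / tracking error = 0.6875 / 1.4555 = 0.4723

0.47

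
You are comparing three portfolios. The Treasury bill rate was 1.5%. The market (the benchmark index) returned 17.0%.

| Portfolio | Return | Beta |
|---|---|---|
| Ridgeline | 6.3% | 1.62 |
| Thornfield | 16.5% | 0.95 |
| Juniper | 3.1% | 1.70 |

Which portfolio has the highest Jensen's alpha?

Ridgeline: α = 6.3% − [1.5% + 1.62 × (17.0% − 1.5%)] = -20.310
Thornfield: α = 16.5% − [1.5% + 0.95 × (17.0% − 1.5%)] = 0.275
Juniper: α = 3.1% − [1.5% + 1.70 × (17.0% − 1.5%)] = -24.750
Highest: Thornfield (0.275).

Thornfield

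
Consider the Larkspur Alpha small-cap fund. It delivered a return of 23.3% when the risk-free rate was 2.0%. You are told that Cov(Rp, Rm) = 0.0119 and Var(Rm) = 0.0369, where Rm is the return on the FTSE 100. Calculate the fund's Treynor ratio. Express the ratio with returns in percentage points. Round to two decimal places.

66.05

β = Cov / Var = 0.0119 / 0.0369 = 0.3225
Treynor = (Rp − Rf) / β = (23.3% − 2.0%) / 0.3225 = 21.30 / 0.3225 = 66.0465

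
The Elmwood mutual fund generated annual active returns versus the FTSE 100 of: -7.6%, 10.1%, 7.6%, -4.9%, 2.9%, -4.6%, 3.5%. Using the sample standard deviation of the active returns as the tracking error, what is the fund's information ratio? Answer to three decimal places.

0.147

r̄ = (-7.6 + 10.1 + 7.6 − 4.9 + 2.9 − 4.6 + 3.5) / 7 = 1.0000%
Σ(r − r̄)² = 276.3600; sample σ = √(276.3600/6) = 6.7868%
IR = r̄ / tracking error = 1.0000 / 6.7868 = 0.1473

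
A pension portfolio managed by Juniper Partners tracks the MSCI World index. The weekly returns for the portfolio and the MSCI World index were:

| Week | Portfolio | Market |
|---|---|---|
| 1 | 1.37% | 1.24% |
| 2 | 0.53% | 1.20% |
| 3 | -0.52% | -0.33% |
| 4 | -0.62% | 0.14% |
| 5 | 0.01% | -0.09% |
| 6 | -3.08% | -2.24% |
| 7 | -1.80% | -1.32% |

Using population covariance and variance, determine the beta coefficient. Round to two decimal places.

r̄p = -0.5871%,  r̄m = -0.2000%
Cov = Σ(rp − r̄p)(rm − r̄m) / 7 = 1.5531
Var(rm) = Σ(rm − r̄m)² / 7 = 1.3706
β = Cov / Var = 1.5531 / 1.3706 = 1.1332

1.13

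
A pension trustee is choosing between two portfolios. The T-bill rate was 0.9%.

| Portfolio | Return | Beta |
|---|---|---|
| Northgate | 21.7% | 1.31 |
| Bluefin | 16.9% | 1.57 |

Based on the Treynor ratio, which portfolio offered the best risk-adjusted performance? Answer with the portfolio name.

Northgate: Treynor = (21.7% − 0.9%) / 1.31 = 15.878
Bluefin: Treynor = (16.9% − 0.9%) / 1.57 = 10.191
Highest: Northgate (15.878).

Northgate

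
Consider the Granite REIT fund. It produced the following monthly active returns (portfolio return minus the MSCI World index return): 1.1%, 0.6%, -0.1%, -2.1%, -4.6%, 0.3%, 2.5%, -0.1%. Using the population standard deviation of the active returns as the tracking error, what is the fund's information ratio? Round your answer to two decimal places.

Mean return μ = -2.40 / 8 = -0.3000%
Σ(r − μ)² = (1.1 − (-0.3000))² + (0.6 − (-0.3000))² + … = 32.7800
σ = √[32.7800 / 8] = 2.0242%
IR = μ / tracking error = -0.3000 / 2.0242 = -0.1482

-0.15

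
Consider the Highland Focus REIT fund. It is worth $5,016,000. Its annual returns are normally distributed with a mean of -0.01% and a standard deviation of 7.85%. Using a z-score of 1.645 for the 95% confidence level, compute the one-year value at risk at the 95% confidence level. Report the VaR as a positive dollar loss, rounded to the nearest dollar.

$648,230

Return at the 95% tail: μ − z·σ = -0.01% − 1.645 × 7.85% = -0.01 − 12.91325 = -12.92325%
VaR = −(-12.92325%) × $5,016,000 = 12.92325% × $5,016,000 = $648,230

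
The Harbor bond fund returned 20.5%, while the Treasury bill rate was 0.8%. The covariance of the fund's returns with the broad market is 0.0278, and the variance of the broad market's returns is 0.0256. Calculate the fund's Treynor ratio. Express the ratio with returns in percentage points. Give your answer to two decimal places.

β = Cov / Var = 0.0278 / 0.0256 = 1.0859
Treynor = (Rp − Rf) / β = (20.5% − 0.8%) / 1.0859 = 19.70 / 1.0859 = 18.1416

18.14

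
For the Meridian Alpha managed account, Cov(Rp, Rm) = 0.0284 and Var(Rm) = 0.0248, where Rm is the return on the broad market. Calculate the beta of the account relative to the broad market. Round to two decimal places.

1.15

β = Cov(Rp, Rm) / Var(Rm) = 0.0284 / 0.0248 = 1.1452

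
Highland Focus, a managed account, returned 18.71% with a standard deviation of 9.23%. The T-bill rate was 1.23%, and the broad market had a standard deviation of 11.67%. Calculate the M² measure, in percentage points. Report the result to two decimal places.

23.33

Sharpe = (Rp − Rf) / σp = (18.71% − 1.23%) / 9.23% = 1.8938
M² = Rf + Sharpe × σm = 1.23% + 1.8938 × 11.67% = 23.3306%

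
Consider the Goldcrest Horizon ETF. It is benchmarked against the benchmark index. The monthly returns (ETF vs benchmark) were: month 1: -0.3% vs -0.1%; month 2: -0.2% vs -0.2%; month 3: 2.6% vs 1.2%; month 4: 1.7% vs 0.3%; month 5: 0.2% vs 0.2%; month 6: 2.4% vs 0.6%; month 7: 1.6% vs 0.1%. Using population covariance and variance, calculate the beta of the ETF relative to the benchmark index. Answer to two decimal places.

2.16

r̄p = 1.1429%,  r̄m = 0.3000%
Cov = Σ(rp − r̄p)(rm − r̄m) / 7 = 0.4200
Var(rm) = Σ(rm − r̄m)² / 7 = 0.1943
β = Cov / Var = 0.4200 / 0.1943 = 2.1616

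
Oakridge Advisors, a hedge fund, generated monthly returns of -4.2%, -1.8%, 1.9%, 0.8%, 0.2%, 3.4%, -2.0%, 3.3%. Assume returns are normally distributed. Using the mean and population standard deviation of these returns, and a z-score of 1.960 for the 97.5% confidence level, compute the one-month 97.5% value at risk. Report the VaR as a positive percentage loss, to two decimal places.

r̄ = (-4.2 − 1.8 + 1.9 + 0.8 + 0.2 + 3.4 − 2 + 3.3) / 8 = 0.2000%
Σ(r − r̄)² = (-4.2 − 0.2000)² + (-1.8 − 0.2000)² + … = 51.3000
σ = √[51.3000 / 8] = 2.5323%
VaR = −(r̄ − z·σ) = −(0.2000 − 1.960 × 2.5323) = −(-4.7633) = 4.7633%

4.76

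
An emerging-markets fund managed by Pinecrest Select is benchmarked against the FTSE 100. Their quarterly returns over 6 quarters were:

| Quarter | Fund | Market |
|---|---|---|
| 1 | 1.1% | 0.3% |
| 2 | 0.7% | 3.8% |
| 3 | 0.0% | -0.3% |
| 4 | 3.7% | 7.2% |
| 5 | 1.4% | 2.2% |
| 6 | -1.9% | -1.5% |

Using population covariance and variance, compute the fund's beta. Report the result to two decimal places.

0.51

r̄p = 0.8333%,  r̄m = 1.9500%
Cov = Σ(rp − r̄p)(rm − r̄m) / 6 = 4.3017
Var(rm) = Σ(rm − r̄m)² / 6 = 8.4558
β = Cov / Var = 4.3017 / 8.4558 = 0.5087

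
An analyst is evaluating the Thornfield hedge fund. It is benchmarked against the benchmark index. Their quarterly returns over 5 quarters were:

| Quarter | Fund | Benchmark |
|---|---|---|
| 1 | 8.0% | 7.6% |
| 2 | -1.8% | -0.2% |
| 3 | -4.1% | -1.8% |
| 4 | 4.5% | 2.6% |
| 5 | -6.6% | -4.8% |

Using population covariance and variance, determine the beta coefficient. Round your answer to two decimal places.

1.26

r̄p = 0.0000%,  r̄m = 0.6800%
Cov = Σ(rp − r̄p)(rm − r̄m) / 5 = 22.3840
Var(rm) = Σ(rm − r̄m)² / 5 = 17.7056
β = Cov / Var = 22.3840 / 17.7056 = 1.2642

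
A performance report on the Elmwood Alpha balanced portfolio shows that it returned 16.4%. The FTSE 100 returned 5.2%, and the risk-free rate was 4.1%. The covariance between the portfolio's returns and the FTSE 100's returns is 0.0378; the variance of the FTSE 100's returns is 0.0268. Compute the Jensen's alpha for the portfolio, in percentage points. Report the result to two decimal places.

10.75

β = Cov / Var = 0.0378 / 0.0268 = 1.4104
E[R] = Rf + β(Rm − Rf) = 4.1% + 1.4104 × (5.2% − 4.1%) = 5.6514%
α = Rp − E[R] = 16.4% − 5.6514% = 10.7486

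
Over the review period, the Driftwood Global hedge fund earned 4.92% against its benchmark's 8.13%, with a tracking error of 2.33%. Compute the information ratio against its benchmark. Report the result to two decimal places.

IR = (Rp − Rb) / TE = (4.92% − 8.13%) / 2.33% = -3.21% / 2.33% = -1.3777

-1.38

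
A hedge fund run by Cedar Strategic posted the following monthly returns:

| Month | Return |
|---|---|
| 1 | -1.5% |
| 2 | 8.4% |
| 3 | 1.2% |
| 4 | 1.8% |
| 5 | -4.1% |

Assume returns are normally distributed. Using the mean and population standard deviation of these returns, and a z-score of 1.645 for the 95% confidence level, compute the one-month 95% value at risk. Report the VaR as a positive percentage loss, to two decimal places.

5.72

μ = (-1.5 + 8.4 + 1.2 + 1.8 − 4.1) / 5 = 5.80 / 5 = 1.1600%
Σ(r − μ)² = (-1.5 − 1.1600)² + (8.4 − 1.1600)² + (1.2 − 1.1600)² + … = 87.5720
σ = √[87.5720 / 5] = 4.1850%
VaR = −(μ − z·σ) = −(1.1600 − 1.645 × 4.1850) = −(-5.7243) = 5.7243%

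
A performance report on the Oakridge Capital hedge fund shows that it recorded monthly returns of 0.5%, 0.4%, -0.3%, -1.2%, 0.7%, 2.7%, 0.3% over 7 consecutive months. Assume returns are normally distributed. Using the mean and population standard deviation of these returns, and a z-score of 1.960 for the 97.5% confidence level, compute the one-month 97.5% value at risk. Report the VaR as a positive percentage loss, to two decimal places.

1.71

r̄ = (0.5 + 0.4 − 0.3 − 1.2 + 0.7 + 2.7 + 0.3) / 7 = 0.4429%
Population std dev = √[8.4371 / 7] = 1.0979%
VaR = −(r̄ − z·σ) = −(0.4429 − 1.960 × 1.0979) = −(-1.7090) = 1.7090%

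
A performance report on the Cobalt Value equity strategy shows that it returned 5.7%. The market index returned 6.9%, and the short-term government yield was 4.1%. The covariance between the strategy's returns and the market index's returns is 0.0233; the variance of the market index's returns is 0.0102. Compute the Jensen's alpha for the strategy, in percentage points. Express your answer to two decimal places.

-4.80

β = Cov / Var = 0.0233 / 0.0102 = 2.2843
E[R] = Rf + β(Rm − Rf) = 4.1% + 2.2843 × (6.9% − 4.1%) = 10.4960%
α = Rp − E[R] = 5.7% − 10.4960% = -4.7960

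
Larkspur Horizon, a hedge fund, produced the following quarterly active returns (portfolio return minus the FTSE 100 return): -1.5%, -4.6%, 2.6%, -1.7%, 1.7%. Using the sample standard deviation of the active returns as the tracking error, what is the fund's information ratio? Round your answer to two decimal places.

r̄ = (-1.5 − 4.6 + 2.6 − 1.7 + 1.7) / 5 = -0.7000%
Sample std dev = √[33.5000 / 4] = 2.8940%
IR = r̄ / tracking error = -0.7000 / 2.8940 = -0.2419

-0.24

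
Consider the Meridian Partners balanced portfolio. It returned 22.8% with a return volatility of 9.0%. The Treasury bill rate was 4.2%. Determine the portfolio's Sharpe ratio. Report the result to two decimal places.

Sharpe = (Rp − Rf) / σp = (22.8% − 4.2%) / 9.0% = 18.60% / 9.0% = 2.0667

2.07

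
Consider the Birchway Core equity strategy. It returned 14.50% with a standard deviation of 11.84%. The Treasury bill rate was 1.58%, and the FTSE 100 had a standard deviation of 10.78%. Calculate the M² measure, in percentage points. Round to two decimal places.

Sharpe = (Rp − Rf) / σp = (14.50% − 1.58%) / 11.84% = 1.0912
M² = Rf + Sharpe × σm = 1.58% + 1.0912 × 10.78% = 13.3431%

13.34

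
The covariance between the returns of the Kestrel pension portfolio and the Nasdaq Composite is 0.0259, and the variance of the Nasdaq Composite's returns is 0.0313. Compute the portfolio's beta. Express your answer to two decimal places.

0.83

β = Cov(Rp, Rm) / Var(Rm) = 0.0259 / 0.0313 = 0.8275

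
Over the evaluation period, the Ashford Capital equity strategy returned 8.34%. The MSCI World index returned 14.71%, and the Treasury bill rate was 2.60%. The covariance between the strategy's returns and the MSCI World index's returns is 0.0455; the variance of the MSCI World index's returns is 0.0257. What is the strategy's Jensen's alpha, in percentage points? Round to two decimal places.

β = Cov / Var = 0.0455 / 0.0257 = 1.7704
E[R] = Rf + β(Rm − Rf) = 2.60% + 1.7704 × (14.71% − 2.60%) = 24.0395%
α = Rp − E[R] = 8.34% − 24.0395% = -15.6995

-15.70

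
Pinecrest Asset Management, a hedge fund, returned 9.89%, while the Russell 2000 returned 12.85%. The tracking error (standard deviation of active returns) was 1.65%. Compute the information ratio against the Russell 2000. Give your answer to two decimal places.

-1.79

IR = (Rp − Rb) / TE = (9.89% − 12.85%) / 1.65% = -2.96% / 1.65% = -1.7939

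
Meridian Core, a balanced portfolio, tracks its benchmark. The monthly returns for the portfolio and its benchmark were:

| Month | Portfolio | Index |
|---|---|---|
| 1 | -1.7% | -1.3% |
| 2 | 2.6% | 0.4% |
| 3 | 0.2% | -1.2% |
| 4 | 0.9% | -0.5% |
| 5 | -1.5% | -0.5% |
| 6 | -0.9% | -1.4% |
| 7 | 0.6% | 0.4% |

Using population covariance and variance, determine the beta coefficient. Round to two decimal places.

r̄p = 0.0286%,  r̄m = -0.5857%
Cov = Σ(rp − r̄p)(rm − r̄m) / 7 = 0.7039
Var(rm) = Σ(rm − r̄m)² / 7 = 0.5012
β = Cov / Var = 0.7039 / 0.5012 = 1.4044

1.40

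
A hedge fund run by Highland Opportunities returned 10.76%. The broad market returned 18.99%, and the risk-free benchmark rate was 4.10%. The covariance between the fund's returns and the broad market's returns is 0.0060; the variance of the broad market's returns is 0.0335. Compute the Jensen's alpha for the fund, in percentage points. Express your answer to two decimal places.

3.99

β = Cov / Var = 0.0060 / 0.0335 = 0.1791
E[R] = Rf + β(Rm − Rf) = 4.10% + 0.1791 × (18.99% − 4.10%) = 6.7668%
α = Rp − E[R] = 10.76% − 6.7668% = 3.9932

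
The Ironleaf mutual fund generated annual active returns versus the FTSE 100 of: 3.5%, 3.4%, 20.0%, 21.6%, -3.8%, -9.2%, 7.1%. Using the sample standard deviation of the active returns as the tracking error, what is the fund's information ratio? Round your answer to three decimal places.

r̄ = (3.5 + 3.4 + 20 + 21.6 − 3.8 − 9.2 + 7.1) / 7 = 6.0857%
Σ(r − r̄)² = (3.5 − 6.0857)² + (3.4 − 6.0857)² + (20 − 6.0857)² + … = 780.6086
sample σ = √(780.6086 / 6) = √130.1014 = 11.4062%
IR = r̄ / tracking error = 6.0857 / 11.4062 = 0.5335

0.534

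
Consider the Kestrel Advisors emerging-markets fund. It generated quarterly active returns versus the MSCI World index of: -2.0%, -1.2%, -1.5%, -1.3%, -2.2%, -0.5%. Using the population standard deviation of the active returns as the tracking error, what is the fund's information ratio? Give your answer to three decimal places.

-2.608

Mean return r̄ = -8.70 / 6 = -1.4500%
Σ(r − r̄)² = 1.8550; population σ = √(1.8550/6) = 0.5560%
IR = r̄ / tracking error = -1.4500 / 0.5560 = -2.6079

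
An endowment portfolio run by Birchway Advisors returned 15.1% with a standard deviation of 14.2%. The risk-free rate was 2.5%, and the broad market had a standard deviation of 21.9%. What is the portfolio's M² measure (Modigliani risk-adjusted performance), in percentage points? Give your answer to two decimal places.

Sharpe = (Rp − Rf) / σp = (15.1% − 2.5%) / 14.2% = 0.8873
M² = Rf + Sharpe × σm = 2.5% + 0.8873 × 21.9% = 21.9319%

21.93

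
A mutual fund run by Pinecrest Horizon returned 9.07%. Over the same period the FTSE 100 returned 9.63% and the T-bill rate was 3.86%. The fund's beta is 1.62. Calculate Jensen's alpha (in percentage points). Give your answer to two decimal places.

-4.14

CAPM expected return = Rf + β(Rm − Rf) = 3.86% + 1.62 × (9.63% − 3.86%) = 3.86 + 1.62 × 5.77 = 13.2074%
Jensen's α = Rp − E[R] = 9.07% − 13.2074% = -4.1374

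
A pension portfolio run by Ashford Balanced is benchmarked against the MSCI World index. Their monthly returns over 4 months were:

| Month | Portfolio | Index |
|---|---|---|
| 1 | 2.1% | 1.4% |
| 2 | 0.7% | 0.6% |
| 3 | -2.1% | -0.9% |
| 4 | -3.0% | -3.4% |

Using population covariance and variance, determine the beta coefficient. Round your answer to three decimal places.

1.057

r̄p = -0.5750%,  r̄m = -0.5750%
Cov = Σ(rp − r̄p)(rm − r̄m) / 4 = 3.5319
Var(rm) = Σ(rm − r̄m)² / 4 = 3.3419
β = Cov / Var = 3.5319 / 3.3419 = 1.0569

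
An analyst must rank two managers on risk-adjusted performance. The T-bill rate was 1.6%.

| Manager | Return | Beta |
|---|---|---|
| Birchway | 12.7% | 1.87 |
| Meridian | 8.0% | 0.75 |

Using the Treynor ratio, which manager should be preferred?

Meridian

Birchway: Treynor = (12.7% − 1.6%) / 1.87 = 5.936
Meridian: Treynor = (8.0% − 1.6%) / 0.75 = 8.533
Highest: Meridian (8.533).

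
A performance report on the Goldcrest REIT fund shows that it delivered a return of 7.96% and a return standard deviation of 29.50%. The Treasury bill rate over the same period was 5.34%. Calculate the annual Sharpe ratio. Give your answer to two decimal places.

0.09

Sharpe = (Rp − Rf) / σp = (7.96% − 5.34%) / 29.50% = 2.62% / 29.50% = 0.0888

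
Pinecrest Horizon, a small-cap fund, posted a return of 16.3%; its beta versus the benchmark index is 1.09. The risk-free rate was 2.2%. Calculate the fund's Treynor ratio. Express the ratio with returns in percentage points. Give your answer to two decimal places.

Treynor = (Rp − Rf) / β = (16.3% − 2.2%) / 1.09 = 14.10 / 1.09 = 12.9358

12.94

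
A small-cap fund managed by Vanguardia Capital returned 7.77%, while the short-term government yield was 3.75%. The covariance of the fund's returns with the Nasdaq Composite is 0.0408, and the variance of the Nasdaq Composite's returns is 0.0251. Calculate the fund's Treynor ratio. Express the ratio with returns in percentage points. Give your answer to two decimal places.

β = Cov / Var = 0.0408 / 0.0251 = 1.6255
Treynor = (Rp − Rf) / β = (7.77% − 3.75%) / 1.6255 = 4.02 / 1.6255 = 2.4731

2.47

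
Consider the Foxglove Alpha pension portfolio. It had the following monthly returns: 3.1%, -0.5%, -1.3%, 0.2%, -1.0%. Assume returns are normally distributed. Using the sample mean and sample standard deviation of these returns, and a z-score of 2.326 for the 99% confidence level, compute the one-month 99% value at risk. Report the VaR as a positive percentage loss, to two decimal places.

μ = (3.1 − 0.5 − 1.3 + 0.2 − 1) / 5 = 0.1000%
Σ(r − μ)² = (3.1 − 0.1000)² + (-0.5 − 0.1000)² + … = 12.5400
sample σ = √(12.5400 / 4) = √3.1350 = 1.7706%
VaR = −(μ − z·σ) = −(0.1000 − 2.326 × 1.7706) = −(-4.0184) = 4.0184%

4.02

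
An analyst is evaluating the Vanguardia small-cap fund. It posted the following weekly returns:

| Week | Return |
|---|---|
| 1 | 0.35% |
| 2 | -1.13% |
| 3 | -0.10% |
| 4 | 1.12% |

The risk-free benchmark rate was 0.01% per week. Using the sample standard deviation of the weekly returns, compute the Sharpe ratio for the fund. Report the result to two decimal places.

0.05

μ = (0.35 − 1.13 − 0.1 + 1.12) / 4 = 0.240 / 4 = 0.0600%
Σ(r − μ)² = (0.35 − 0.0600)² + (-1.13 − 0.0600)² + … = 2.6494
sample σ = √(2.6494 / 3) = √0.8831 = 0.9397%
Sharpe = (μ − rf) / σ = (0.0600 − 0.01) / 0.9397 = 0.0500 / 0.9397 = 0.0532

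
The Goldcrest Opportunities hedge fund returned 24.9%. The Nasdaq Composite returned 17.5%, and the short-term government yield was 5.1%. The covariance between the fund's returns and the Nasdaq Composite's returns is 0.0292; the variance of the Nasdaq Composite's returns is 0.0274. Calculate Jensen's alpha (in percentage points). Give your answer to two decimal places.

β = Cov / Var = 0.0292 / 0.0274 = 1.0657
E[R] = Rf + β(Rm − Rf) = 5.1% + 1.0657 × (17.5% − 5.1%) = 18.3147%
α = Rp − E[R] = 24.9% − 18.3147% = 6.5853

6.59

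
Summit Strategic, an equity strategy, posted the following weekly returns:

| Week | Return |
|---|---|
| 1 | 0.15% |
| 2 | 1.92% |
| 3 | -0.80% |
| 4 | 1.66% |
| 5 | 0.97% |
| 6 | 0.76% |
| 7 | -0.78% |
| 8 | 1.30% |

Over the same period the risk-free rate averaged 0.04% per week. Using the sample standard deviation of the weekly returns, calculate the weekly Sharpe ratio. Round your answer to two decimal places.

μ = (0.15 + 1.92 − 0.8 + 1.66 + 0.97 + 0.76 − 0.78 + 1.3) / 8 = 0.6475%
Sample std dev = √[7.5674 / 7] = 1.0397%
Sharpe = (μ − rf) / σ = (0.6475 − 0.04) / 1.0397 = 0.6075 / 1.0397 = 0.5843

0.58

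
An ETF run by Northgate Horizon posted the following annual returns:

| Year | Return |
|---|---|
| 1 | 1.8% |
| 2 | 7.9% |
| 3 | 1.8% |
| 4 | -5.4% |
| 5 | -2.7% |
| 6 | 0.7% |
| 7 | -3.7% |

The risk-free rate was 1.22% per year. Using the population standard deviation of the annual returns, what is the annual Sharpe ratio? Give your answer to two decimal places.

r̄ = (1.8 + 7.9 + 1.8 − 5.4 − 2.7 + 0.7 − 3.7) / 7 = 0.40 / 7 = 0.0571%
Σ(r − r̄)² = 119.4971; population σ = √(119.4971/7) = 4.1317%
Sharpe = (r̄ − rf) / σ = (0.0571 − 1.22) / 4.1317 = -1.1629 / 4.1317 = -0.2815

-0.28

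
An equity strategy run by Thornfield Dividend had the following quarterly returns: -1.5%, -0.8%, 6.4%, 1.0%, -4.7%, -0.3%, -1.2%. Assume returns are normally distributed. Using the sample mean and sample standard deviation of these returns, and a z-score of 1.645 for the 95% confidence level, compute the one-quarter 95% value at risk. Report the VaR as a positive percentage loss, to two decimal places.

5.71

Mean return μ = -1.10 / 7 = -0.1571%
Σ(r − μ)² = (-1.5 − (-0.1571))² + (-0.8 − (-0.1571))² + (6.4 − (-0.1571))² + … = 68.2971
σ = √[68.2971 / 6] = 3.3738%
VaR = −(μ − z·σ) = −(-0.1571 − 1.645 × 3.3738) = −(-5.7070) = 5.7070%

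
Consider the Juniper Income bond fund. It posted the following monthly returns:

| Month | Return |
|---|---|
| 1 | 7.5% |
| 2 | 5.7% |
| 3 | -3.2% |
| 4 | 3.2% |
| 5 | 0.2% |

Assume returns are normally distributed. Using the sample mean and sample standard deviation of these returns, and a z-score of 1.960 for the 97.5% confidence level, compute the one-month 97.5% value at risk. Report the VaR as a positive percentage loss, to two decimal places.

μ = (7.5 + 5.7 − 3.2 + 3.2 + 0.2) / 5 = 13.40 / 5 = 2.6800%
Sample std dev = √[73.3480 / 4] = 4.2822%
VaR = −(μ − z·σ) = −(2.6800 − 1.960 × 4.2822) = −(-5.7131) = 5.7131%

5.71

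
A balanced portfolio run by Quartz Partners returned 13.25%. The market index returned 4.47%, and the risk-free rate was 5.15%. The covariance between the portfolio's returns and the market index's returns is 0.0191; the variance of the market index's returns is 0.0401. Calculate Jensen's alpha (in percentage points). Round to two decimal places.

8.42

β = Cov / Var = 0.0191 / 0.0401 = 0.4763
E[R] = Rf + β(Rm − Rf) = 5.15% + 0.4763 × (4.47% − 5.15%) = 4.8261%
α = Rp − E[R] = 13.25% − 4.8261% = 8.4239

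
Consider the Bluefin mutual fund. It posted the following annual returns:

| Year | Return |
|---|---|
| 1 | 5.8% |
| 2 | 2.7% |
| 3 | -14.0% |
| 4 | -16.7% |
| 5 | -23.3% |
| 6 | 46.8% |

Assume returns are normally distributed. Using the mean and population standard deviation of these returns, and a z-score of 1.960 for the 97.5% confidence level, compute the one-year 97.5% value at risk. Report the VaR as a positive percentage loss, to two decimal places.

r̄ = (5.8 + 2.7 − 14 − 16.7 − 23.3 + 46.8) / 6 = 0.2167%
Σ(r − r̄)² = (5.8 − 0.2167)² + (2.7 − 0.2167)² + … = 3248.6683
σ = √[3248.6683 / 6] = 23.2690%
VaR = −(r̄ − z·σ) = −(0.2167 − 1.960 × 23.2690) = −(-45.3905) = 45.3905%

45.39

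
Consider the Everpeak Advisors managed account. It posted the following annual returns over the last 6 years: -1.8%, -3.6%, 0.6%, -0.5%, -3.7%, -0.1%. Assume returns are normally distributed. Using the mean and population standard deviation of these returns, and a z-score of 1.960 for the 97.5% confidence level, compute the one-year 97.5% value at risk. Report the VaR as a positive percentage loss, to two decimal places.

4.79

r̄ = (-1.8 − 3.6 + 0.6 − 0.5 − 3.7 − 0.1) / 6 = -1.5167%
Σ(r − r̄)² = (-1.8 − (-1.5167))² + (-3.6 − (-1.5167))² + (0.6 − (-1.5167))² + … = 16.7083
σ = √[16.7083 / 6] = 1.6687%
VaR = −(r̄ − z·σ) = −(-1.5167 − 1.960 × 1.6687) = −(-4.7874) = 4.7874%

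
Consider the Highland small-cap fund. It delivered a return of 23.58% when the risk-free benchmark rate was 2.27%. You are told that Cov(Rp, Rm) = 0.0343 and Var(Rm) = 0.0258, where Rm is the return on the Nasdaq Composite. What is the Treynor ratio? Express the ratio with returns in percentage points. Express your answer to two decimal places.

β = Cov / Var = 0.0343 / 0.0258 = 1.3295
Treynor = (Rp − Rf) / β = (23.58% − 2.27%) / 1.3295 = 21.31 / 1.3295 = 16.0286

16.03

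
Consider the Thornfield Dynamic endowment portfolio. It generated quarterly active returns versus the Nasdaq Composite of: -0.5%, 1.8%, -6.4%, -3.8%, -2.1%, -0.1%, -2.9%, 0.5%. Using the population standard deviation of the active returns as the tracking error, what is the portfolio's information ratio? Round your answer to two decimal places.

-0.68

r̄ = (-0.5 + 1.8 − 6.4 − 3.8 − 2.1 − 0.1 − 2.9 + 0.5) / 8 = -13.50 / 8 = -1.6875%
Population std dev = √[49.1888 / 8] = 2.4796%
IR = r̄ / tracking error = -1.6875 / 2.4796 = -0.6806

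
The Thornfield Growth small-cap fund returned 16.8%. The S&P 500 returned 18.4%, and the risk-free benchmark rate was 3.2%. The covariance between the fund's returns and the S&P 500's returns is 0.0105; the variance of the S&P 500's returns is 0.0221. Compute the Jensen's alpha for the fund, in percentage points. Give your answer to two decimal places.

6.38

β = Cov / Var = 0.0105 / 0.0221 = 0.4751
E[R] = Rf + β(Rm − Rf) = 3.2% + 0.4751 × (18.4% − 3.2%) = 10.4215%
α = Rp − E[R] = 16.8% − 10.4215% = 6.3785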